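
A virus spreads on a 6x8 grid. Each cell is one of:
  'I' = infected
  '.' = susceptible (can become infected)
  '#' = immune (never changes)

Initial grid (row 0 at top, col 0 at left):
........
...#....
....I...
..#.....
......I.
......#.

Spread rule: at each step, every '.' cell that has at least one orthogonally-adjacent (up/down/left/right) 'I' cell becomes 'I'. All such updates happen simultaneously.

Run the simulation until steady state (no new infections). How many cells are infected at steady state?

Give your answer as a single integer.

Step 0 (initial): 2 infected
Step 1: +7 new -> 9 infected
Step 2: +10 new -> 19 infected
Step 3: +8 new -> 27 infected
Step 4: +8 new -> 35 infected
Step 5: +6 new -> 41 infected
Step 6: +3 new -> 44 infected
Step 7: +1 new -> 45 infected
Step 8: +0 new -> 45 infected

Answer: 45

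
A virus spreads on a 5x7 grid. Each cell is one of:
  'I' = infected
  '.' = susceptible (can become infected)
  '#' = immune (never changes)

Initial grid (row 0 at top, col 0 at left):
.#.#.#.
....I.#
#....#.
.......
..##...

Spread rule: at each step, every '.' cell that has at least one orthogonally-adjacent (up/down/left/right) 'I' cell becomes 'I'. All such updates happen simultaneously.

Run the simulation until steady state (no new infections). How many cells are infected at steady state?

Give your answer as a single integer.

Step 0 (initial): 1 infected
Step 1: +4 new -> 5 infected
Step 2: +3 new -> 8 infected
Step 3: +6 new -> 14 infected
Step 4: +5 new -> 19 infected
Step 5: +4 new -> 23 infected
Step 6: +2 new -> 25 infected
Step 7: +1 new -> 26 infected
Step 8: +0 new -> 26 infected

Answer: 26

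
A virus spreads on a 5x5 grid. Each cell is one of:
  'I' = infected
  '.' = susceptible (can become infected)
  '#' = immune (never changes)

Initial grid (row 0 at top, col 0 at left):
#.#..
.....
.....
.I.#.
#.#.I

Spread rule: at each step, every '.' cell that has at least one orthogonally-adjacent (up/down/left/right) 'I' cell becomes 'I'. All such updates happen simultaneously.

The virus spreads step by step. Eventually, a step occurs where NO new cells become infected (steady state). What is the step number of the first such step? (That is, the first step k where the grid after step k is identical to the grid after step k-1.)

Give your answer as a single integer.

Answer: 6

Derivation:
Step 0 (initial): 2 infected
Step 1: +6 new -> 8 infected
Step 2: +4 new -> 12 infected
Step 3: +5 new -> 17 infected
Step 4: +2 new -> 19 infected
Step 5: +1 new -> 20 infected
Step 6: +0 new -> 20 infected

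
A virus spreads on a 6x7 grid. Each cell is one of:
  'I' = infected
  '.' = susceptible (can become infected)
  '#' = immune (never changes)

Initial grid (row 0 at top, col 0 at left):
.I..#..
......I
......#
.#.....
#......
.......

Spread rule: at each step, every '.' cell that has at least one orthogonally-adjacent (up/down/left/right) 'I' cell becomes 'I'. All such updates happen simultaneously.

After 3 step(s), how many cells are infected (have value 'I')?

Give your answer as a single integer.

Step 0 (initial): 2 infected
Step 1: +5 new -> 7 infected
Step 2: +7 new -> 14 infected
Step 3: +5 new -> 19 infected

Answer: 19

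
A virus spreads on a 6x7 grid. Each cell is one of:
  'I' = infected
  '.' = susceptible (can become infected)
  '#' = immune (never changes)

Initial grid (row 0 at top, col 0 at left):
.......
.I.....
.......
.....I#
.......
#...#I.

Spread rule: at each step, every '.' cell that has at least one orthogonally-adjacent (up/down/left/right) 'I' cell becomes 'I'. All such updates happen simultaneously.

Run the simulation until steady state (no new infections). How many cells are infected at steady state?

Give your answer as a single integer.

Step 0 (initial): 3 infected
Step 1: +8 new -> 11 infected
Step 2: +12 new -> 23 infected
Step 3: +9 new -> 32 infected
Step 4: +6 new -> 38 infected
Step 5: +1 new -> 39 infected
Step 6: +0 new -> 39 infected

Answer: 39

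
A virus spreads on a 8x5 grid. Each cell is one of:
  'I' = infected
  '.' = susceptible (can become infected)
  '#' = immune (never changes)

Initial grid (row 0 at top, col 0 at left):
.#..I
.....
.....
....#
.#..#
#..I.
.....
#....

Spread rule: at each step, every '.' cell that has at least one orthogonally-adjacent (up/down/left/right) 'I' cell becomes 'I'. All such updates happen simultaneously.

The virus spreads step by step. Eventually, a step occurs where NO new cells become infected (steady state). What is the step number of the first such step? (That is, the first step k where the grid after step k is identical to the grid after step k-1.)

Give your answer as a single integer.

Step 0 (initial): 2 infected
Step 1: +6 new -> 8 infected
Step 2: +9 new -> 17 infected
Step 3: +6 new -> 23 infected
Step 4: +5 new -> 28 infected
Step 5: +3 new -> 31 infected
Step 6: +3 new -> 34 infected
Step 7: +0 new -> 34 infected

Answer: 7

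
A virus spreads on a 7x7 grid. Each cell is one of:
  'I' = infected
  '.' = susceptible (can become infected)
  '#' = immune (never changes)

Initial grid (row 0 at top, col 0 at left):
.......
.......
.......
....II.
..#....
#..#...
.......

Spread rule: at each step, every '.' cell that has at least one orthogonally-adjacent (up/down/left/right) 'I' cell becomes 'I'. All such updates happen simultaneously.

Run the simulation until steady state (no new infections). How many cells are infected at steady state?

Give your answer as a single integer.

Answer: 46

Derivation:
Step 0 (initial): 2 infected
Step 1: +6 new -> 8 infected
Step 2: +9 new -> 17 infected
Step 3: +9 new -> 26 infected
Step 4: +8 new -> 34 infected
Step 5: +6 new -> 40 infected
Step 6: +4 new -> 44 infected
Step 7: +2 new -> 46 infected
Step 8: +0 new -> 46 infected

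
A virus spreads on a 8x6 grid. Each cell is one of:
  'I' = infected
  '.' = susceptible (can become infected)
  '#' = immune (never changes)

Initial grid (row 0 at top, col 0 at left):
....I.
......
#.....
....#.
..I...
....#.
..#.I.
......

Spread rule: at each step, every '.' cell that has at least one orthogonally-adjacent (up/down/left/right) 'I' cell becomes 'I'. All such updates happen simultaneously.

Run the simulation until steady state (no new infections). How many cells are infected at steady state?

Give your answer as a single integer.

Step 0 (initial): 3 infected
Step 1: +10 new -> 13 infected
Step 2: +14 new -> 27 infected
Step 3: +10 new -> 37 infected
Step 4: +5 new -> 42 infected
Step 5: +2 new -> 44 infected
Step 6: +0 new -> 44 infected

Answer: 44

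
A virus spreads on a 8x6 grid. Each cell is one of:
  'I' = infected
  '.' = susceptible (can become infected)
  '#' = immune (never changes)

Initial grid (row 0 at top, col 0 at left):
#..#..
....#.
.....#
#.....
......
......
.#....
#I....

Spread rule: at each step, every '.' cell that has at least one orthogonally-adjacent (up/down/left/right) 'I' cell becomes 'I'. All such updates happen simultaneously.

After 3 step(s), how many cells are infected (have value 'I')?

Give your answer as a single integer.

Answer: 7

Derivation:
Step 0 (initial): 1 infected
Step 1: +1 new -> 2 infected
Step 2: +2 new -> 4 infected
Step 3: +3 new -> 7 infected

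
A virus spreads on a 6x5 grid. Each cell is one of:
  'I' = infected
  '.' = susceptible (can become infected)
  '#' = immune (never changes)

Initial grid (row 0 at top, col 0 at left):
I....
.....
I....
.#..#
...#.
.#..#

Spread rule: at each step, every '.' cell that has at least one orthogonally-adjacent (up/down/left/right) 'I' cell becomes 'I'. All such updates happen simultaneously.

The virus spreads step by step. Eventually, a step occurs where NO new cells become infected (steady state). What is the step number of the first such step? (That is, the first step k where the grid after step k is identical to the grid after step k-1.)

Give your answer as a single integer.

Step 0 (initial): 2 infected
Step 1: +4 new -> 6 infected
Step 2: +4 new -> 10 infected
Step 3: +6 new -> 16 infected
Step 4: +5 new -> 21 infected
Step 5: +2 new -> 23 infected
Step 6: +1 new -> 24 infected
Step 7: +0 new -> 24 infected

Answer: 7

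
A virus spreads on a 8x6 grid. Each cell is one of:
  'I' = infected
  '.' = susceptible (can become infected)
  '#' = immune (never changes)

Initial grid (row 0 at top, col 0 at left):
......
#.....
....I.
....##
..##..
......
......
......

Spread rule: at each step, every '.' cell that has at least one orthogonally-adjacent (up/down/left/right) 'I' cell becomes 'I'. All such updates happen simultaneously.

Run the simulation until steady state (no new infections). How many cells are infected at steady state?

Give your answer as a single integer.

Step 0 (initial): 1 infected
Step 1: +3 new -> 4 infected
Step 2: +5 new -> 9 infected
Step 3: +5 new -> 14 infected
Step 4: +4 new -> 18 infected
Step 5: +3 new -> 21 infected
Step 6: +3 new -> 24 infected
Step 7: +3 new -> 27 infected
Step 8: +4 new -> 31 infected
Step 9: +4 new -> 35 infected
Step 10: +4 new -> 39 infected
Step 11: +3 new -> 42 infected
Step 12: +1 new -> 43 infected
Step 13: +0 new -> 43 infected

Answer: 43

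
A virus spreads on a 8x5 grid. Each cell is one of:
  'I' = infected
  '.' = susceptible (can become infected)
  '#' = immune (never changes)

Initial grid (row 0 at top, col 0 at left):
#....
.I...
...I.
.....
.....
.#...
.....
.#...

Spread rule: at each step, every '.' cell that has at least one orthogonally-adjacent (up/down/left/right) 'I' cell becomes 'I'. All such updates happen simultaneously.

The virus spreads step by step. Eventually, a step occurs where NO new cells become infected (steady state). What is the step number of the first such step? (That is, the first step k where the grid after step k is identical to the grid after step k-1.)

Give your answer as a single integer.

Step 0 (initial): 2 infected
Step 1: +8 new -> 10 infected
Step 2: +8 new -> 18 infected
Step 3: +6 new -> 24 infected
Step 4: +4 new -> 28 infected
Step 5: +4 new -> 32 infected
Step 6: +4 new -> 36 infected
Step 7: +1 new -> 37 infected
Step 8: +0 new -> 37 infected

Answer: 8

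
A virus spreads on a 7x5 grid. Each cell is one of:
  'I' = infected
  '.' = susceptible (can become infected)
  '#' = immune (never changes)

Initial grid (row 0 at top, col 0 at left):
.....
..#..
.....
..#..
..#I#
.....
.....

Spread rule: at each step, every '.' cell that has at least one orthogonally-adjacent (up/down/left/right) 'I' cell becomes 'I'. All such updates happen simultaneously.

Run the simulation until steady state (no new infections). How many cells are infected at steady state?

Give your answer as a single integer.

Answer: 31

Derivation:
Step 0 (initial): 1 infected
Step 1: +2 new -> 3 infected
Step 2: +5 new -> 8 infected
Step 3: +6 new -> 14 infected
Step 4: +6 new -> 20 infected
Step 5: +7 new -> 27 infected
Step 6: +3 new -> 30 infected
Step 7: +1 new -> 31 infected
Step 8: +0 new -> 31 infected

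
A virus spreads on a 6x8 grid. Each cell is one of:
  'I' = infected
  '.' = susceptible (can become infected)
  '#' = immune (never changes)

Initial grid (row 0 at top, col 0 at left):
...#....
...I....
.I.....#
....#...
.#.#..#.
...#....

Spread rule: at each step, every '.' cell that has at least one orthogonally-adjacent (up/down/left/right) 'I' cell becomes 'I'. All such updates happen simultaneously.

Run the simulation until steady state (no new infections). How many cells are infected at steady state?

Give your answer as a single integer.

Step 0 (initial): 2 infected
Step 1: +7 new -> 9 infected
Step 2: +9 new -> 18 infected
Step 3: +6 new -> 24 infected
Step 4: +6 new -> 30 infected
Step 5: +4 new -> 34 infected
Step 6: +3 new -> 37 infected
Step 7: +3 new -> 40 infected
Step 8: +1 new -> 41 infected
Step 9: +0 new -> 41 infected

Answer: 41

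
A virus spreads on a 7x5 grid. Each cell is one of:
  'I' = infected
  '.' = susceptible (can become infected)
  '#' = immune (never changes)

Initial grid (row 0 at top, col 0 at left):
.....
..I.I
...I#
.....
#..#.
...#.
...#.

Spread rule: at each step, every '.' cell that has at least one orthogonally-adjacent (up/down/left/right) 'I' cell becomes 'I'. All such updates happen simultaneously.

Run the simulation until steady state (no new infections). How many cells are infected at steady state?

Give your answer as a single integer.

Answer: 30

Derivation:
Step 0 (initial): 3 infected
Step 1: +6 new -> 9 infected
Step 2: +6 new -> 15 infected
Step 3: +5 new -> 20 infected
Step 4: +4 new -> 24 infected
Step 5: +3 new -> 27 infected
Step 6: +2 new -> 29 infected
Step 7: +1 new -> 30 infected
Step 8: +0 new -> 30 infected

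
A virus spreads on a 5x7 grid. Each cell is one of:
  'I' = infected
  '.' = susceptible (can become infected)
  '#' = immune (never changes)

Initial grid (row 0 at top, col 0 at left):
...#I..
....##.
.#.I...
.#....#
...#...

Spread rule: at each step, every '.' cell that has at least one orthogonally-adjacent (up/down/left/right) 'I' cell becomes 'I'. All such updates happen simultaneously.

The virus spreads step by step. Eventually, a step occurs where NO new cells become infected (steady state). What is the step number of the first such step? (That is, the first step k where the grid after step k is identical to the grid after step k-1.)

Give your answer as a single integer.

Step 0 (initial): 2 infected
Step 1: +5 new -> 7 infected
Step 2: +5 new -> 12 infected
Step 3: +7 new -> 19 infected
Step 4: +4 new -> 23 infected
Step 5: +4 new -> 27 infected
Step 6: +1 new -> 28 infected
Step 7: +0 new -> 28 infected

Answer: 7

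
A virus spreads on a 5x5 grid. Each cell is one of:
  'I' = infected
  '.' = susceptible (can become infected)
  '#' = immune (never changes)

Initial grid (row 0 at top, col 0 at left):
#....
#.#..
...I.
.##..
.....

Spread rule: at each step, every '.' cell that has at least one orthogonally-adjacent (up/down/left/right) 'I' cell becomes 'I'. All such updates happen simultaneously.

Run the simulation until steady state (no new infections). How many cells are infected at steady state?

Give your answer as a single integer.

Answer: 20

Derivation:
Step 0 (initial): 1 infected
Step 1: +4 new -> 5 infected
Step 2: +5 new -> 10 infected
Step 3: +6 new -> 16 infected
Step 4: +3 new -> 19 infected
Step 5: +1 new -> 20 infected
Step 6: +0 new -> 20 infected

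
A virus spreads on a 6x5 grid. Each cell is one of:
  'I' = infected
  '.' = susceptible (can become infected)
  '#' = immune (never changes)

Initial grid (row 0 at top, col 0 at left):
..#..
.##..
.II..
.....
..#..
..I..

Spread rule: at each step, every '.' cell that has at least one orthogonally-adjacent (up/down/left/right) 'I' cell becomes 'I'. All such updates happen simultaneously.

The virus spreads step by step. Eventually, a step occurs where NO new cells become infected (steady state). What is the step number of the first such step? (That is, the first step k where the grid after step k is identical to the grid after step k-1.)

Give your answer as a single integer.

Step 0 (initial): 3 infected
Step 1: +6 new -> 9 infected
Step 2: +9 new -> 18 infected
Step 3: +6 new -> 24 infected
Step 4: +2 new -> 26 infected
Step 5: +0 new -> 26 infected

Answer: 5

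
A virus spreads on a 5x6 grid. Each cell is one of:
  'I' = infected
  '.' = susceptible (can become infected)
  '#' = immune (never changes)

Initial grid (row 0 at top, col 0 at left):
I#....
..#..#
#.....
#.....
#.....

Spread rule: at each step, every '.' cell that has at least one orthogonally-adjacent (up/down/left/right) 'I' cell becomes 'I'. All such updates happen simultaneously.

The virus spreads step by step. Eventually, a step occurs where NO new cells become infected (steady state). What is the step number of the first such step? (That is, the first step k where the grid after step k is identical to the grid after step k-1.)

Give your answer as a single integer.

Answer: 10

Derivation:
Step 0 (initial): 1 infected
Step 1: +1 new -> 2 infected
Step 2: +1 new -> 3 infected
Step 3: +1 new -> 4 infected
Step 4: +2 new -> 6 infected
Step 5: +3 new -> 9 infected
Step 6: +4 new -> 13 infected
Step 7: +5 new -> 18 infected
Step 8: +4 new -> 22 infected
Step 9: +2 new -> 24 infected
Step 10: +0 new -> 24 infected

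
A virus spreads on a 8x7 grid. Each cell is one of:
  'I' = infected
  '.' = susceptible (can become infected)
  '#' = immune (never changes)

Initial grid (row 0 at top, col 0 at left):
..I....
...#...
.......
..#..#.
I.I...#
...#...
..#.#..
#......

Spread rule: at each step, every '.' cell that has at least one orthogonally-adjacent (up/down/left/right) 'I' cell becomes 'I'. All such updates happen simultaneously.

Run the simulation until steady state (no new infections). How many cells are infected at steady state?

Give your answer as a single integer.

Answer: 48

Derivation:
Step 0 (initial): 3 infected
Step 1: +8 new -> 11 infected
Step 2: +10 new -> 21 infected
Step 3: +9 new -> 30 infected
Step 4: +5 new -> 35 infected
Step 5: +5 new -> 40 infected
Step 6: +4 new -> 44 infected
Step 7: +4 new -> 48 infected
Step 8: +0 new -> 48 infected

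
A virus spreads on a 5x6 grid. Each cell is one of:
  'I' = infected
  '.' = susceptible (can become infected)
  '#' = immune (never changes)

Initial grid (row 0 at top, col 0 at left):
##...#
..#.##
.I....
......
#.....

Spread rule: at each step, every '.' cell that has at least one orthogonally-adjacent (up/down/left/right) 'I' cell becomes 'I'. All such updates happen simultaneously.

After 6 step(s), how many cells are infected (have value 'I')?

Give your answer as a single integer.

Step 0 (initial): 1 infected
Step 1: +4 new -> 5 infected
Step 2: +5 new -> 10 infected
Step 3: +4 new -> 14 infected
Step 4: +4 new -> 18 infected
Step 5: +4 new -> 22 infected
Step 6: +1 new -> 23 infected

Answer: 23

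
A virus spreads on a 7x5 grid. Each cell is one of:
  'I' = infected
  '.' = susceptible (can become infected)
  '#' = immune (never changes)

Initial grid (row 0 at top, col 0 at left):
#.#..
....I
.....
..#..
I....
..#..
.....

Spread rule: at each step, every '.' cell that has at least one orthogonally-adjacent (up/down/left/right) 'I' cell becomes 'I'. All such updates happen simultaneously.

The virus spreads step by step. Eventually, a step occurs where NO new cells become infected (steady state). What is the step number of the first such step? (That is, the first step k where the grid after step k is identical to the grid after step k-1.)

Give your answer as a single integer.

Answer: 6

Derivation:
Step 0 (initial): 2 infected
Step 1: +6 new -> 8 infected
Step 2: +9 new -> 17 infected
Step 3: +8 new -> 25 infected
Step 4: +4 new -> 29 infected
Step 5: +2 new -> 31 infected
Step 6: +0 new -> 31 infected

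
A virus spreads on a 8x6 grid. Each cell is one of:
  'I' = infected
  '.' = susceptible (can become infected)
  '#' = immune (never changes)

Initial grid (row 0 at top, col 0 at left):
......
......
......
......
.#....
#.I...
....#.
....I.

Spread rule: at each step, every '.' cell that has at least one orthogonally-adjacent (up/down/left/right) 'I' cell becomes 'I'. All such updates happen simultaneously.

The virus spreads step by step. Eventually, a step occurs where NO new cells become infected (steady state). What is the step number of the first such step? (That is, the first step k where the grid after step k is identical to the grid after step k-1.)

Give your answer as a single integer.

Answer: 9

Derivation:
Step 0 (initial): 2 infected
Step 1: +6 new -> 8 infected
Step 2: +7 new -> 15 infected
Step 3: +7 new -> 22 infected
Step 4: +7 new -> 29 infected
Step 5: +7 new -> 36 infected
Step 6: +5 new -> 41 infected
Step 7: +3 new -> 44 infected
Step 8: +1 new -> 45 infected
Step 9: +0 new -> 45 infected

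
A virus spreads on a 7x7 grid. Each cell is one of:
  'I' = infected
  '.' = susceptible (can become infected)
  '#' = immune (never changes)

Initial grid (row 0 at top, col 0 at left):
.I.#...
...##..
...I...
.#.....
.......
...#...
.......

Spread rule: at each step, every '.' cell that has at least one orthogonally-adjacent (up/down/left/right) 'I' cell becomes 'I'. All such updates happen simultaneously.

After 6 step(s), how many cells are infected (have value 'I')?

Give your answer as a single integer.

Answer: 42

Derivation:
Step 0 (initial): 2 infected
Step 1: +6 new -> 8 infected
Step 2: +7 new -> 15 infected
Step 3: +6 new -> 21 infected
Step 4: +8 new -> 29 infected
Step 5: +8 new -> 37 infected
Step 6: +5 new -> 42 infected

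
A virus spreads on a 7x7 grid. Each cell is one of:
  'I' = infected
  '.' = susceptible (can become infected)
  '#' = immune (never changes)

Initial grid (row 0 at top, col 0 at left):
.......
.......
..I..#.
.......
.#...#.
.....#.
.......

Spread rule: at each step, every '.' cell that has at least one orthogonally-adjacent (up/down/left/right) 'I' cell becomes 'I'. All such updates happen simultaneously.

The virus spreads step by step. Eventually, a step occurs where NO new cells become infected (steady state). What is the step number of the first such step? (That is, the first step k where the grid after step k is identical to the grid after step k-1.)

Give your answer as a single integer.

Step 0 (initial): 1 infected
Step 1: +4 new -> 5 infected
Step 2: +8 new -> 13 infected
Step 3: +8 new -> 21 infected
Step 4: +9 new -> 30 infected
Step 5: +7 new -> 37 infected
Step 6: +5 new -> 42 infected
Step 7: +2 new -> 44 infected
Step 8: +1 new -> 45 infected
Step 9: +0 new -> 45 infected

Answer: 9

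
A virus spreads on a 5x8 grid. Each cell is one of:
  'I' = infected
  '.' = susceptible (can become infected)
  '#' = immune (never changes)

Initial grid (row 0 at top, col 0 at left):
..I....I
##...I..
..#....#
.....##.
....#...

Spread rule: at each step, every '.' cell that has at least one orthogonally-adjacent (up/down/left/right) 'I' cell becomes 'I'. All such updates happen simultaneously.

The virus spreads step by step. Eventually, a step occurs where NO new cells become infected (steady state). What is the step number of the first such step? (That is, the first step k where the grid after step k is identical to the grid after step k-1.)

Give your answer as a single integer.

Answer: 9

Derivation:
Step 0 (initial): 3 infected
Step 1: +9 new -> 12 infected
Step 2: +5 new -> 17 infected
Step 3: +2 new -> 19 infected
Step 4: +1 new -> 20 infected
Step 5: +2 new -> 22 infected
Step 6: +2 new -> 24 infected
Step 7: +3 new -> 27 infected
Step 8: +2 new -> 29 infected
Step 9: +0 new -> 29 infected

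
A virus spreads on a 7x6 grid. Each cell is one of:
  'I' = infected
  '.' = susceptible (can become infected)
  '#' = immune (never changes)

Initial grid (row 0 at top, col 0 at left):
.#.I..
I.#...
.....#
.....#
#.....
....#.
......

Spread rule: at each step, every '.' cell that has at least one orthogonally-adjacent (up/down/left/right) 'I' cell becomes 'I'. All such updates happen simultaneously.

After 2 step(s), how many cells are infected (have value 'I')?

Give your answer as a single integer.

Answer: 13

Derivation:
Step 0 (initial): 2 infected
Step 1: +6 new -> 8 infected
Step 2: +5 new -> 13 infected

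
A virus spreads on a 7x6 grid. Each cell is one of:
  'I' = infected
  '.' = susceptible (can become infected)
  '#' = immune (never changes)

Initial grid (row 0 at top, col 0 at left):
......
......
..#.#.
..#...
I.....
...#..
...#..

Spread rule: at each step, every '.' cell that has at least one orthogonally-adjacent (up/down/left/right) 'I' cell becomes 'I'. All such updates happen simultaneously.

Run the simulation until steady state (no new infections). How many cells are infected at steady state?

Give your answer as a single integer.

Answer: 37

Derivation:
Step 0 (initial): 1 infected
Step 1: +3 new -> 4 infected
Step 2: +5 new -> 9 infected
Step 3: +5 new -> 14 infected
Step 4: +5 new -> 19 infected
Step 5: +6 new -> 25 infected
Step 6: +5 new -> 30 infected
Step 7: +4 new -> 34 infected
Step 8: +2 new -> 36 infected
Step 9: +1 new -> 37 infected
Step 10: +0 new -> 37 infected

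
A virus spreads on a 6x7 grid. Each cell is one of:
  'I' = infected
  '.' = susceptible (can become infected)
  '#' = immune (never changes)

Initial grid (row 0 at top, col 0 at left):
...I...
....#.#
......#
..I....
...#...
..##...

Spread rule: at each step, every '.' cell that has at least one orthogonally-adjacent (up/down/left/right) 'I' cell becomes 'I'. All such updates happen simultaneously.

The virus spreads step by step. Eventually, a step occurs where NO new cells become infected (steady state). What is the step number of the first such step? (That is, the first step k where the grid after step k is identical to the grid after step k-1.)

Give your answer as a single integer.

Step 0 (initial): 2 infected
Step 1: +7 new -> 9 infected
Step 2: +8 new -> 17 infected
Step 3: +10 new -> 27 infected
Step 4: +6 new -> 33 infected
Step 5: +2 new -> 35 infected
Step 6: +1 new -> 36 infected
Step 7: +0 new -> 36 infected

Answer: 7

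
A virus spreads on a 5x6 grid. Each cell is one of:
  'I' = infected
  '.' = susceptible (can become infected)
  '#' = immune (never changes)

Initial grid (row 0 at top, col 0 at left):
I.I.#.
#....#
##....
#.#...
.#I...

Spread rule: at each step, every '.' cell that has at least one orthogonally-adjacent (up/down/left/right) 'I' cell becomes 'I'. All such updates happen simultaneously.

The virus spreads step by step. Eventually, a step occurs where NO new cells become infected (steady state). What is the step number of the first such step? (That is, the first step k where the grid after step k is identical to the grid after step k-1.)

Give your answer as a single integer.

Step 0 (initial): 3 infected
Step 1: +4 new -> 7 infected
Step 2: +5 new -> 12 infected
Step 3: +4 new -> 16 infected
Step 4: +2 new -> 18 infected
Step 5: +1 new -> 19 infected
Step 6: +0 new -> 19 infected

Answer: 6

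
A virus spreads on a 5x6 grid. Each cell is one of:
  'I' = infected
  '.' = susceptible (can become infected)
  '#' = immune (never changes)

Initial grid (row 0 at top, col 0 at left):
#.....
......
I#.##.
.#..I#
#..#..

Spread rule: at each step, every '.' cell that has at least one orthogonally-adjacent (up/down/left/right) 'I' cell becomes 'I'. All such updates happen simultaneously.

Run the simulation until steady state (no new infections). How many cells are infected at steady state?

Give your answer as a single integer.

Answer: 22

Derivation:
Step 0 (initial): 2 infected
Step 1: +4 new -> 6 infected
Step 2: +3 new -> 9 infected
Step 3: +4 new -> 13 infected
Step 4: +3 new -> 16 infected
Step 5: +2 new -> 18 infected
Step 6: +2 new -> 20 infected
Step 7: +2 new -> 22 infected
Step 8: +0 new -> 22 infected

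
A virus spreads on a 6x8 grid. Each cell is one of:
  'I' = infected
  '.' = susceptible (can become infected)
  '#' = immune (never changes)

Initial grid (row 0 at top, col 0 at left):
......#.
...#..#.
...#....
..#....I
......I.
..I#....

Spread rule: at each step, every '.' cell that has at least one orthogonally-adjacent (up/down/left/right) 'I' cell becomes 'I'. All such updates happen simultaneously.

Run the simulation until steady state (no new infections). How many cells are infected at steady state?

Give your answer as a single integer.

Step 0 (initial): 3 infected
Step 1: +7 new -> 10 infected
Step 2: +9 new -> 19 infected
Step 3: +7 new -> 26 infected
Step 4: +4 new -> 30 infected
Step 5: +5 new -> 35 infected
Step 6: +4 new -> 39 infected
Step 7: +3 new -> 42 infected
Step 8: +0 new -> 42 infected

Answer: 42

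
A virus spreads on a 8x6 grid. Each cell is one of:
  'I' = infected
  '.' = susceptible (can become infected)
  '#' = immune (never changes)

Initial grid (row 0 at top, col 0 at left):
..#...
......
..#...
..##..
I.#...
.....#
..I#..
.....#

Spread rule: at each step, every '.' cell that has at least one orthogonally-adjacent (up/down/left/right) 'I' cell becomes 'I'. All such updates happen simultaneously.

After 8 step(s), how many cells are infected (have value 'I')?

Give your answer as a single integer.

Step 0 (initial): 2 infected
Step 1: +6 new -> 8 infected
Step 2: +7 new -> 15 infected
Step 3: +6 new -> 21 infected
Step 4: +4 new -> 25 infected
Step 5: +5 new -> 30 infected
Step 6: +3 new -> 33 infected
Step 7: +4 new -> 37 infected
Step 8: +2 new -> 39 infected

Answer: 39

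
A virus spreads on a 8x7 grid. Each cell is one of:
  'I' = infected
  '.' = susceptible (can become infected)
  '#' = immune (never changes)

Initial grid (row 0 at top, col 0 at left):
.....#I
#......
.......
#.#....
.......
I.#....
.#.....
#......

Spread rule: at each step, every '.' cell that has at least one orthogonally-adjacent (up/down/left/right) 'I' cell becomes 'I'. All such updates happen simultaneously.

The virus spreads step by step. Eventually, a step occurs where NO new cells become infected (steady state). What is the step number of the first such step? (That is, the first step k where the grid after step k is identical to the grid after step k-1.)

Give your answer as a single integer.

Step 0 (initial): 2 infected
Step 1: +4 new -> 6 infected
Step 2: +3 new -> 9 infected
Step 3: +5 new -> 14 infected
Step 4: +7 new -> 21 infected
Step 5: +12 new -> 33 infected
Step 6: +6 new -> 39 infected
Step 7: +6 new -> 45 infected
Step 8: +3 new -> 48 infected
Step 9: +1 new -> 49 infected
Step 10: +0 new -> 49 infected

Answer: 10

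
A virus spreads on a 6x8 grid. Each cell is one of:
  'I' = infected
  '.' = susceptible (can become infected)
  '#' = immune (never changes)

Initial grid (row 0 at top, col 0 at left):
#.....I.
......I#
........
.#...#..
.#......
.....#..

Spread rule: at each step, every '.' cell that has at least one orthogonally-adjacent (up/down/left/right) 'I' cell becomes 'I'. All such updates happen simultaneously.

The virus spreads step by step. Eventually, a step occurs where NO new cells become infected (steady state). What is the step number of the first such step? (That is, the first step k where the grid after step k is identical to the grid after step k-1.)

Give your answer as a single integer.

Step 0 (initial): 2 infected
Step 1: +4 new -> 6 infected
Step 2: +5 new -> 11 infected
Step 3: +5 new -> 16 infected
Step 4: +7 new -> 23 infected
Step 5: +6 new -> 29 infected
Step 6: +5 new -> 34 infected
Step 7: +3 new -> 37 infected
Step 8: +2 new -> 39 infected
Step 9: +2 new -> 41 infected
Step 10: +1 new -> 42 infected
Step 11: +0 new -> 42 infected

Answer: 11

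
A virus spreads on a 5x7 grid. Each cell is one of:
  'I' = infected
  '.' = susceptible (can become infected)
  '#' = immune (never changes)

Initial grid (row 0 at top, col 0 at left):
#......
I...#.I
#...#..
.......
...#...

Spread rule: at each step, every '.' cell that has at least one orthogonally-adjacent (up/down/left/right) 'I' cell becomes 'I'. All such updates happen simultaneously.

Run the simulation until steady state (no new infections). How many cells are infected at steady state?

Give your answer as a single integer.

Step 0 (initial): 2 infected
Step 1: +4 new -> 6 infected
Step 2: +6 new -> 12 infected
Step 3: +7 new -> 19 infected
Step 4: +7 new -> 26 infected
Step 5: +4 new -> 30 infected
Step 6: +0 new -> 30 infected

Answer: 30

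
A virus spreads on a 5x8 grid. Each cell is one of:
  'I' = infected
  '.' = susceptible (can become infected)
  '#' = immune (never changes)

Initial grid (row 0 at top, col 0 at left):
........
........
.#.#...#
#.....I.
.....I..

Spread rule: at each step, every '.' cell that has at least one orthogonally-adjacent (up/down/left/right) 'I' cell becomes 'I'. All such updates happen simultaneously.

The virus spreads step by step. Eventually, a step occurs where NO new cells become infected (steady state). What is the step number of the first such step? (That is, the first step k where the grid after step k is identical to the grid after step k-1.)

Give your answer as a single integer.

Step 0 (initial): 2 infected
Step 1: +5 new -> 7 infected
Step 2: +5 new -> 12 infected
Step 3: +6 new -> 18 infected
Step 4: +5 new -> 23 infected
Step 5: +5 new -> 28 infected
Step 6: +2 new -> 30 infected
Step 7: +2 new -> 32 infected
Step 8: +2 new -> 34 infected
Step 9: +2 new -> 36 infected
Step 10: +0 new -> 36 infected

Answer: 10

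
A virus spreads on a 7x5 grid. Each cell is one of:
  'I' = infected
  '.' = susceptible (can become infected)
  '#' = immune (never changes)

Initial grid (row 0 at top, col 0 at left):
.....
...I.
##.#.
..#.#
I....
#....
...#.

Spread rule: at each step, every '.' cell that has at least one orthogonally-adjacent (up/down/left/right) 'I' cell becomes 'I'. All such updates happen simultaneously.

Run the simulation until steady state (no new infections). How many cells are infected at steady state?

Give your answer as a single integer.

Answer: 28

Derivation:
Step 0 (initial): 2 infected
Step 1: +5 new -> 7 infected
Step 2: +8 new -> 15 infected
Step 3: +5 new -> 20 infected
Step 4: +6 new -> 26 infected
Step 5: +1 new -> 27 infected
Step 6: +1 new -> 28 infected
Step 7: +0 new -> 28 infected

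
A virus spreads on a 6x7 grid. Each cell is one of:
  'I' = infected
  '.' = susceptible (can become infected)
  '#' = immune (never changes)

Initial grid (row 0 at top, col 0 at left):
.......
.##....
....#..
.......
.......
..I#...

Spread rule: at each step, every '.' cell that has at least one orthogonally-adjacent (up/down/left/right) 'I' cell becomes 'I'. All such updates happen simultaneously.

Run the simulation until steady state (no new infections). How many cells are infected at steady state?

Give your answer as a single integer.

Answer: 38

Derivation:
Step 0 (initial): 1 infected
Step 1: +2 new -> 3 infected
Step 2: +4 new -> 7 infected
Step 3: +5 new -> 12 infected
Step 4: +6 new -> 18 infected
Step 5: +5 new -> 23 infected
Step 6: +6 new -> 29 infected
Step 7: +5 new -> 34 infected
Step 8: +3 new -> 37 infected
Step 9: +1 new -> 38 infected
Step 10: +0 new -> 38 infected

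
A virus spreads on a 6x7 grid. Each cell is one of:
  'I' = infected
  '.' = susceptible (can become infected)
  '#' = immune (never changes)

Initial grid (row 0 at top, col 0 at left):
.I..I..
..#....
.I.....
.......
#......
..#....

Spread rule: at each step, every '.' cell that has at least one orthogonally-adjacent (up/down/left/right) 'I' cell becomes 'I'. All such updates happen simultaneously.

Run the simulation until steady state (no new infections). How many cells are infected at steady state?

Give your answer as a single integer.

Step 0 (initial): 3 infected
Step 1: +9 new -> 12 infected
Step 2: +9 new -> 21 infected
Step 3: +6 new -> 27 infected
Step 4: +5 new -> 32 infected
Step 5: +4 new -> 36 infected
Step 6: +2 new -> 38 infected
Step 7: +1 new -> 39 infected
Step 8: +0 new -> 39 infected

Answer: 39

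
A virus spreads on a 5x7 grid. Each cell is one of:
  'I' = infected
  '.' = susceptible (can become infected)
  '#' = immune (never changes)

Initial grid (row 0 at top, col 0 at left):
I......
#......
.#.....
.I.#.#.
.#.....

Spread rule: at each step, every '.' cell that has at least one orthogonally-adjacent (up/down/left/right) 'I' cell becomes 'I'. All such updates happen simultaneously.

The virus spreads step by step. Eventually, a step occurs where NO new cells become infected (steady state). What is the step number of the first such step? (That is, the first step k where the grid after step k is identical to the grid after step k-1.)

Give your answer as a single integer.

Step 0 (initial): 2 infected
Step 1: +3 new -> 5 infected
Step 2: +6 new -> 11 infected
Step 3: +4 new -> 15 infected
Step 4: +4 new -> 19 infected
Step 5: +5 new -> 24 infected
Step 6: +4 new -> 28 infected
Step 7: +2 new -> 30 infected
Step 8: +0 new -> 30 infected

Answer: 8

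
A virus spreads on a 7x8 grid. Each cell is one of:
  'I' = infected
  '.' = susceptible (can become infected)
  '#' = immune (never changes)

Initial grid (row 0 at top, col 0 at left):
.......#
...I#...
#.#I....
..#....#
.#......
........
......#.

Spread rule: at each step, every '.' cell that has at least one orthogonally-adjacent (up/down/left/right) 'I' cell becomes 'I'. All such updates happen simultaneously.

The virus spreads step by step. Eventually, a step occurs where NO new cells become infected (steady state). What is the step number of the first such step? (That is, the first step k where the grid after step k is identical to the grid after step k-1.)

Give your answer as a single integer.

Step 0 (initial): 2 infected
Step 1: +4 new -> 6 infected
Step 2: +6 new -> 12 infected
Step 3: +10 new -> 22 infected
Step 4: +10 new -> 32 infected
Step 5: +7 new -> 39 infected
Step 6: +6 new -> 45 infected
Step 7: +2 new -> 47 infected
Step 8: +1 new -> 48 infected
Step 9: +0 new -> 48 infected

Answer: 9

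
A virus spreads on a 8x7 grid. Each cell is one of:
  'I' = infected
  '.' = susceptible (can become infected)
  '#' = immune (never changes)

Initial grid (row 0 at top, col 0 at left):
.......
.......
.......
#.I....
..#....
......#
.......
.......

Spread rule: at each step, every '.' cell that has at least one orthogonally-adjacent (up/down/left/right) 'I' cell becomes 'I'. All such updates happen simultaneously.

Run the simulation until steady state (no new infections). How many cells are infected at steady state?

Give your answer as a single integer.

Step 0 (initial): 1 infected
Step 1: +3 new -> 4 infected
Step 2: +6 new -> 10 infected
Step 3: +10 new -> 20 infected
Step 4: +12 new -> 32 infected
Step 5: +11 new -> 43 infected
Step 6: +6 new -> 49 infected
Step 7: +3 new -> 52 infected
Step 8: +1 new -> 53 infected
Step 9: +0 new -> 53 infected

Answer: 53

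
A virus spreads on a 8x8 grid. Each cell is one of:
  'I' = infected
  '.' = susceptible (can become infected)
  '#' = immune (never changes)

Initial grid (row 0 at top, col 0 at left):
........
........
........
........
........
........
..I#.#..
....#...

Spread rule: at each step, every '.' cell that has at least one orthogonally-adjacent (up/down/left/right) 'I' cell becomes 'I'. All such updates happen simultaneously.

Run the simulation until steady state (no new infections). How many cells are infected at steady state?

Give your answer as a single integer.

Answer: 61

Derivation:
Step 0 (initial): 1 infected
Step 1: +3 new -> 4 infected
Step 2: +6 new -> 10 infected
Step 3: +6 new -> 16 infected
Step 4: +7 new -> 23 infected
Step 5: +7 new -> 30 infected
Step 6: +9 new -> 39 infected
Step 7: +9 new -> 48 infected
Step 8: +7 new -> 55 infected
Step 9: +3 new -> 58 infected
Step 10: +2 new -> 60 infected
Step 11: +1 new -> 61 infected
Step 12: +0 new -> 61 infected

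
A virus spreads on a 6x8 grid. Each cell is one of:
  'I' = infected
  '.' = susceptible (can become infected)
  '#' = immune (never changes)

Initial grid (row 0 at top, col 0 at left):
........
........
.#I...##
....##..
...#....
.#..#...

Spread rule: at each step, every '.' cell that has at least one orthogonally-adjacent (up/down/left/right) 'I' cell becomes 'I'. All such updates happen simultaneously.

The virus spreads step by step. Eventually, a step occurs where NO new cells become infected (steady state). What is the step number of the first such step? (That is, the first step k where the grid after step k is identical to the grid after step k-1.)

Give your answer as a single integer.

Step 0 (initial): 1 infected
Step 1: +3 new -> 4 infected
Step 2: +7 new -> 11 infected
Step 3: +8 new -> 19 infected
Step 4: +6 new -> 25 infected
Step 5: +3 new -> 28 infected
Step 6: +2 new -> 30 infected
Step 7: +1 new -> 31 infected
Step 8: +0 new -> 31 infected

Answer: 8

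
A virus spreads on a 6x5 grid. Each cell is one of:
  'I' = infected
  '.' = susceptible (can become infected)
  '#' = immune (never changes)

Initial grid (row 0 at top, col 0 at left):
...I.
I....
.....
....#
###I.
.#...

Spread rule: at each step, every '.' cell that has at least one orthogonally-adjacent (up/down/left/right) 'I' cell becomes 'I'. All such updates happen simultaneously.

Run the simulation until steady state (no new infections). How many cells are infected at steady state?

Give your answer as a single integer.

Answer: 24

Derivation:
Step 0 (initial): 3 infected
Step 1: +9 new -> 12 infected
Step 2: +9 new -> 21 infected
Step 3: +3 new -> 24 infected
Step 4: +0 new -> 24 infected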